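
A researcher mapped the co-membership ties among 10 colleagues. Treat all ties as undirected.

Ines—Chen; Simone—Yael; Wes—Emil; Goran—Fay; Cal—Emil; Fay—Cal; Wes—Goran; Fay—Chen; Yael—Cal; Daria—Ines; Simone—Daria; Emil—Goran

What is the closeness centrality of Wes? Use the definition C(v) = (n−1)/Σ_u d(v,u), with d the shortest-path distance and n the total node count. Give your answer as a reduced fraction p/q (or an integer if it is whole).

9/25

Distances from Wes: Cal:2, Chen:3, Daria:5, Emil:1, Fay:2, Goran:1, Ines:4, Simone:4, Yael:3. Sum = 25.
n = 10, so closeness = 9/25.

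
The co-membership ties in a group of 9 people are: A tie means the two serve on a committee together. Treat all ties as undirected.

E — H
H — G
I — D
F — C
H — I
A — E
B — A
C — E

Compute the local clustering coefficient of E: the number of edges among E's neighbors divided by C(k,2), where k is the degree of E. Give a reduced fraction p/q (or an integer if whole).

E's neighbors: A, C, and H (k = 3).
Possible neighbor pairs: C(3,2) = 3. Edges among them: none → e = 0.
Clustering(E) = 0/3 = 0.

0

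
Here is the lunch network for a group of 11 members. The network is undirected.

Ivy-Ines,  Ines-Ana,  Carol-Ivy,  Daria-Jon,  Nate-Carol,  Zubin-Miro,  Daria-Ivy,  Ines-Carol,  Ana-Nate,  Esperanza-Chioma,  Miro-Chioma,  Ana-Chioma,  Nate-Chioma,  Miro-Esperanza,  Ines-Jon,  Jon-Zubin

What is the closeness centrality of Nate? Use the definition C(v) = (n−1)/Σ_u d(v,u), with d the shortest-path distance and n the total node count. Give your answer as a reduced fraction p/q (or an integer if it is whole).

Distances from Nate: Ana:1, Carol:1, Chioma:1, Daria:3, Esperanza:2, Ines:2, Ivy:2, Jon:3, Miro:2, Zubin:3. Sum = 20.
n = 11, so closeness = 10/20 = 1/2.

1/2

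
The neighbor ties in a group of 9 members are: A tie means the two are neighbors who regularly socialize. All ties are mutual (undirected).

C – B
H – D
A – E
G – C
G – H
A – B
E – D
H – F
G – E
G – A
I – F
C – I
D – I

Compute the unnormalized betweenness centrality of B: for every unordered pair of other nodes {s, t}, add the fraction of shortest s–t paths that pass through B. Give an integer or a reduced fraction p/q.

5/6

Pairs whose geodesics pass through B — A–C: 1/2; A–I: 1/3.
All other pairs contribute 0.
Summing the contributions gives betweenness(B) = 5/6.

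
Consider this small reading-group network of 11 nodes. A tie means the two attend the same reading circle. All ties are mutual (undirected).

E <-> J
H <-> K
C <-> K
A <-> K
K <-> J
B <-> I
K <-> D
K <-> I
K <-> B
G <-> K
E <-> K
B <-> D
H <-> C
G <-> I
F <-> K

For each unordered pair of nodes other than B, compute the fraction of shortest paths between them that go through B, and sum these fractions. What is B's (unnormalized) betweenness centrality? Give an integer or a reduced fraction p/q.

Pairs whose geodesics pass through B — D–I: 1/2.
All other pairs contribute 0.
Summing the contributions gives betweenness(B) = 1/2.

1/2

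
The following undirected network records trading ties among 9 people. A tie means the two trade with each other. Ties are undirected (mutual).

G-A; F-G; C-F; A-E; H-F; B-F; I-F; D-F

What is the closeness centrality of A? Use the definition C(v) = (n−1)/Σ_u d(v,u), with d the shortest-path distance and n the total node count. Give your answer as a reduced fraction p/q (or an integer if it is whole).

Distances from A: B:3, C:3, D:3, E:1, F:2, G:1, H:3, I:3. Sum = 19.
n = 9, so closeness = 8/19.

8/19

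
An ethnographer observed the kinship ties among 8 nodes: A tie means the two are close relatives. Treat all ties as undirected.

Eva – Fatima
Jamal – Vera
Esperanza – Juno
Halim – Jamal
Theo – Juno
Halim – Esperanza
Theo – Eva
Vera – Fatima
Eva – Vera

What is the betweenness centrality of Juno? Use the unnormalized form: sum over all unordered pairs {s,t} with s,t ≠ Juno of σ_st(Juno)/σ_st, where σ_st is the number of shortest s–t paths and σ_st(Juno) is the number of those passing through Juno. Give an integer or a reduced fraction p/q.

Pairs whose geodesics pass through Juno — Esperanza–Fatima: 1/2; Esperanza–Eva: 1; Esperanza–Theo: 1; Halim–Theo: 1.
All other pairs contribute 0.
Summing the contributions gives betweenness(Juno) = 7/2.

7/2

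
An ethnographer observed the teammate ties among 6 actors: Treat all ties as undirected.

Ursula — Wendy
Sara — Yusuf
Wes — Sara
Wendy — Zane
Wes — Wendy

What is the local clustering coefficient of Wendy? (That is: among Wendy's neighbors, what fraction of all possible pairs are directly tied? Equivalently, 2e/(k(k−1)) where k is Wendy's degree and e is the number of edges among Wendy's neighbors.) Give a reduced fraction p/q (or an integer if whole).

0

Wendy's neighbors: Ursula, Wes, and Zane (k = 3).
Possible neighbor pairs: C(3,2) = 3. Edges among them: none → e = 0.
Clustering(Wendy) = 0/3 = 0.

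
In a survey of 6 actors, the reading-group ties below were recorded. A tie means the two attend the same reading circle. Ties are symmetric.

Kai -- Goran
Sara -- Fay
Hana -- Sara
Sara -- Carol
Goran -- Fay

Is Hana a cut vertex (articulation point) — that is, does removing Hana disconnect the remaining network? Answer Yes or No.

No

Even without Hana, every remaining node can still reach every other (the residual graph is connected), so Hana is not a cut vertex.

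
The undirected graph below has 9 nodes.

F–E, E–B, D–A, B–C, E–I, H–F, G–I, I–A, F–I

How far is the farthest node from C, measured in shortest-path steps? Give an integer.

Distances from C: A:4, B:1, D:5, E:2, F:3, G:4, H:4, I:3.
The largest is 5 (to D), so the eccentricity of C is 5.

5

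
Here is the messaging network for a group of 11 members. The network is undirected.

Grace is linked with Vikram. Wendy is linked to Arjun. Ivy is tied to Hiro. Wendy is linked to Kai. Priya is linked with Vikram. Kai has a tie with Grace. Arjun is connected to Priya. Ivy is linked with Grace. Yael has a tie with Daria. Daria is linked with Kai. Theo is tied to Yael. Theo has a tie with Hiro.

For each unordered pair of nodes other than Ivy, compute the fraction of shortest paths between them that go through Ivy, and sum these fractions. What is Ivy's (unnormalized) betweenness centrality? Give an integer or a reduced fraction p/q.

9

Pairs whose geodesics pass through Ivy — Kai–Hiro: 1; Wendy–Hiro: 1; Arjun–Hiro: 2/2; Priya–Hiro: 1; Priya–Theo: 1; Vikram–Hiro: 1; Vikram–Theo: 1; Grace–Hiro: 1; Grace–Theo: 1.
All other pairs contribute 0.
Summing the contributions gives betweenness(Ivy) = 9.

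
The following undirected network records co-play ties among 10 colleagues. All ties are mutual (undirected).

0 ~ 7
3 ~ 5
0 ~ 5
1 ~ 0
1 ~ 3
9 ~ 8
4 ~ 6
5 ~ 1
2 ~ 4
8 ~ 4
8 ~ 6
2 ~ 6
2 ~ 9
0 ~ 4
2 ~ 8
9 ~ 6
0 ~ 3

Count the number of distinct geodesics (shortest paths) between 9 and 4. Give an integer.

3

The shortest distance is 2. The length-2 paths are: 9–8–4; 9–6–4; 9–2–4.
That gives 3 distinct shortest paths.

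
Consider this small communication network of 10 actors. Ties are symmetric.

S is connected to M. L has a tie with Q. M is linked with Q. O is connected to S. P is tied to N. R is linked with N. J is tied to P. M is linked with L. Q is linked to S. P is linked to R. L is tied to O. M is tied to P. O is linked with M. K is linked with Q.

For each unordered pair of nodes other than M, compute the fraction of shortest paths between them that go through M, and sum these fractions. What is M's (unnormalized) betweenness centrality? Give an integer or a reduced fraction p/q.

Pairs whose geodesics pass through M — O–Q: 1/3; O–K: 1/3; O–R: 1; O–N: 1; O–P: 1; O–J: 1; S–L: 1/3; S–R: 1; S–N: 1; S–P: 1; S–J: 1; L–R: 1; L–N: 1; L–P: 1 … (+9 more pairs).
All other pairs contribute 0.
Summing the contributions gives betweenness(M) = 21.

21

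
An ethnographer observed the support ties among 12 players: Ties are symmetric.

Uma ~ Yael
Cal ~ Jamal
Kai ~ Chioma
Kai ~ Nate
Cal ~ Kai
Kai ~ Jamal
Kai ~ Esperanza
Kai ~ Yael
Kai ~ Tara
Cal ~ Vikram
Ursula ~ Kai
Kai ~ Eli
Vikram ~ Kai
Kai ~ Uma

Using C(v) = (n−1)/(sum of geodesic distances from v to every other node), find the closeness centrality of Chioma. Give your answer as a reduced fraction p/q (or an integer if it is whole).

Distances from Chioma: Cal:2, Eli:2, Esperanza:2, Jamal:2, Kai:1, Nate:2, Tara:2, Uma:2, Ursula:2, Vikram:2, Yael:2. Sum = 21.
n = 12, so closeness = 11/21.

11/21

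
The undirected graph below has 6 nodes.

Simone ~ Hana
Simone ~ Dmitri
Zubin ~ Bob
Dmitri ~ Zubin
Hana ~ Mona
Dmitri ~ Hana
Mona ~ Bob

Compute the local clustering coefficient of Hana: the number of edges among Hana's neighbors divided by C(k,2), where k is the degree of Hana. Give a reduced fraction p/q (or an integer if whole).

1/3

Hana's neighbors: Dmitri, Mona, and Simone (k = 3).
Possible neighbor pairs: C(3,2) = 3. Edges among them: Dmitri–Simone → e = 1.
Clustering(Hana) = 1/3.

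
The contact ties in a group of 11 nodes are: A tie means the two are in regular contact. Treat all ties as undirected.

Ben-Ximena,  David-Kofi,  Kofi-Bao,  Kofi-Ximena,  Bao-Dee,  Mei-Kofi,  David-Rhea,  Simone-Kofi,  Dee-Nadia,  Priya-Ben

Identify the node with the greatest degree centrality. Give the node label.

Kofi

Degrees — Bao:2, Ben:2, David:2, Dee:2, Kofi:5, Mei:1, Nadia:1, Priya:1, Rhea:1, Simone:1, Ximena:2.
The maximum is 5, attained only by Kofi.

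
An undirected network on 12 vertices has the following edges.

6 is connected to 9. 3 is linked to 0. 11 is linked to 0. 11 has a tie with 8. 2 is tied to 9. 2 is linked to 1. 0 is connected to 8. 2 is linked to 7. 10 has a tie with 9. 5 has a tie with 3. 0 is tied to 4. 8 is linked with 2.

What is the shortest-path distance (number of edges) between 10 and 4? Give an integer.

5

One shortest route is 10 – 9 – 2 – 8 – 0 – 4, which uses 5 edges, and at distance 4 from 10 we only reach {0, 11}, which does not include 4. So d(10,4) = 5.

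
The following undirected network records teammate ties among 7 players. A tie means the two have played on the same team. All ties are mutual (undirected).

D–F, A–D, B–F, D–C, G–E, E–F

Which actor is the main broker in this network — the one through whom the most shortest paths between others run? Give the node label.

Unnormalized betweenness of each node: A:0, B:0, C:0, D:9, E:5, F:11, G:0.
F has the largest value, 11, making it the main broker — the node through which the most shortest paths run.

F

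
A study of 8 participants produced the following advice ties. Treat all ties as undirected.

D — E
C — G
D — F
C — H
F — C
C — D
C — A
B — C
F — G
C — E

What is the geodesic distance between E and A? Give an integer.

2

One shortest route is E – C – A, which uses 2 edges, and E and A are not directly tied, so nothing shorter exists. So d(E,A) = 2.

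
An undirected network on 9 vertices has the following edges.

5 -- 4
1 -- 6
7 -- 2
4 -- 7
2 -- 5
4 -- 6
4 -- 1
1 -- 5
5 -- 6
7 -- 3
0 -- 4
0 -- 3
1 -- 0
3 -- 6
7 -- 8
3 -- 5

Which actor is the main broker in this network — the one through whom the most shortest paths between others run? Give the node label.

7

Unnormalized betweenness of each node: 0:7/12, 1:13/15, 2:2/3, 3:56/15, 4:86/15, 5:251/60, 6:7/12, 7:173/20, 8:0.
7 has the largest value, 173/20, making it the main broker — the node through which the most shortest paths run.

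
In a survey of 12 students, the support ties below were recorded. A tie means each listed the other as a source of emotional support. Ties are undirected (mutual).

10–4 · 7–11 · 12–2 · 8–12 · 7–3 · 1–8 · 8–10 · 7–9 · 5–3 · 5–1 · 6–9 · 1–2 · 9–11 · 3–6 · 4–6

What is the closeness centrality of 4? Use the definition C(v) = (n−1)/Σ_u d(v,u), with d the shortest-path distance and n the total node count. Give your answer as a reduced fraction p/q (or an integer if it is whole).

11/27

Distances from 4: 1:3, 2:4, 3:2, 5:3, 6:1, 7:3, 8:2, 9:2, 10:1, 11:3, 12:3. Sum = 27.
n = 12, so closeness = 11/27.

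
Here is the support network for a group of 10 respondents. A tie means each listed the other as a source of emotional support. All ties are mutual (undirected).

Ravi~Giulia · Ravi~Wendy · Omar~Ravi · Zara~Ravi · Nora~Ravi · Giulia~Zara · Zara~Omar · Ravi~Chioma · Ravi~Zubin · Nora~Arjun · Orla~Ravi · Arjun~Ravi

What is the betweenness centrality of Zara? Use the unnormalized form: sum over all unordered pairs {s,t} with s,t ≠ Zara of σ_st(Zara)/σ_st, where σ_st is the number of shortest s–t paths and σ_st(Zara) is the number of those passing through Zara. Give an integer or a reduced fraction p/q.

Pairs whose geodesics pass through Zara — Giulia–Omar: 1/2.
All other pairs contribute 0.
Summing the contributions gives betweenness(Zara) = 1/2.

1/2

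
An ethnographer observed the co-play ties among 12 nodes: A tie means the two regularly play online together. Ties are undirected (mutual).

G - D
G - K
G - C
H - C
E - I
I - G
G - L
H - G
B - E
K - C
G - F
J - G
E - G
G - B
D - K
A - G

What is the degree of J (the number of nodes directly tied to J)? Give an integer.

1

J is directly tied to G. That is 1 neighbor, so the degree of J is 1.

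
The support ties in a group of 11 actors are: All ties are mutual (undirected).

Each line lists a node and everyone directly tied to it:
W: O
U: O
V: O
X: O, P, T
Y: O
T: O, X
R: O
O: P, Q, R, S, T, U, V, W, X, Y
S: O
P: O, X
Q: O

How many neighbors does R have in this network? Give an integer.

1

R is directly tied to O. That is 1 neighbor, so the degree of R is 1.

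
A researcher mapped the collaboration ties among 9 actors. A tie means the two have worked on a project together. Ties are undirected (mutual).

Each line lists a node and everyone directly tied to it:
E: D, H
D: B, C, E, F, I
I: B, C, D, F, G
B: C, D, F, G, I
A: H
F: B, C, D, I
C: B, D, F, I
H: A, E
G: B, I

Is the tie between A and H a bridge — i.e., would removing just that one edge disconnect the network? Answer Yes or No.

Yes

Without the A–H edge there is no alternate route between A and H, so the network disconnects. It is a bridge.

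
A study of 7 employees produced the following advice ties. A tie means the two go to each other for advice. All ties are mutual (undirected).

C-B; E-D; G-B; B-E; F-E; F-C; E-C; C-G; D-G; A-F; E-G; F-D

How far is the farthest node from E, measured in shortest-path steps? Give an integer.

Distances from E: A:2, B:1, C:1, D:1, F:1, G:1.
The largest is 2 (to A), so the eccentricity of E is 2.

2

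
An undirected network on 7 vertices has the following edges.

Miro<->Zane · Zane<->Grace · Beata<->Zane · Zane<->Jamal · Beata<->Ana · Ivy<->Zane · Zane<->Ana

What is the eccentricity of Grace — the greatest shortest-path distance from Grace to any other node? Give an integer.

2

Distances from Grace: Ana:2, Beata:2, Ivy:2, Jamal:2, Miro:2, Zane:1.
The largest is 2 (to Beata, Ana, Ivy, Miro, and Jamal), so the eccentricity of Grace is 2.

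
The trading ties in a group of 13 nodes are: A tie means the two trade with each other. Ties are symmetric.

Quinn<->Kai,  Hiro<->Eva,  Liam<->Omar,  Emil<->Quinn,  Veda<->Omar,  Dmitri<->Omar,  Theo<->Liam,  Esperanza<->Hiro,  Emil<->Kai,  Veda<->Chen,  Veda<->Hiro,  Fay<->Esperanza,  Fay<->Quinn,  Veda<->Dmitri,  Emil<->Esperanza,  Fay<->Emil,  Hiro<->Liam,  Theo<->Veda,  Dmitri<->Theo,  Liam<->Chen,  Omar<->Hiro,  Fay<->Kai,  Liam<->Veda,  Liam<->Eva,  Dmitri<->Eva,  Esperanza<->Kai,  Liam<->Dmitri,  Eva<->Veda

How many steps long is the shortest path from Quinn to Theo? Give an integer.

5

One shortest route is Quinn – Fay – Esperanza – Hiro – Veda – Theo, which uses 5 edges, and at distance 4 from Quinn we only reach {Eva, Liam, Omar, Veda}, which does not include Theo. So d(Quinn,Theo) = 5.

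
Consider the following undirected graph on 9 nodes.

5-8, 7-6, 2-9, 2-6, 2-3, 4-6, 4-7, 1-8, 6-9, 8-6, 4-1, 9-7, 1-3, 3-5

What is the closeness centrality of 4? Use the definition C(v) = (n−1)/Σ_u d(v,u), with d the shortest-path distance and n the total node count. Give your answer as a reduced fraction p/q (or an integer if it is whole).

4/7

Distances from 4: 1:1, 2:2, 3:2, 5:3, 6:1, 7:1, 8:2, 9:2. Sum = 14.
n = 9, so closeness = 8/14 = 4/7.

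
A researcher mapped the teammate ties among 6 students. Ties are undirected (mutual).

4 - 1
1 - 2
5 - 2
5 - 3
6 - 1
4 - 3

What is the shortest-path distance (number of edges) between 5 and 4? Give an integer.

One shortest route is 5 – 3 – 4, which uses 2 edges, and 5 and 4 are not directly tied, so nothing shorter exists. So d(5,4) = 2.

2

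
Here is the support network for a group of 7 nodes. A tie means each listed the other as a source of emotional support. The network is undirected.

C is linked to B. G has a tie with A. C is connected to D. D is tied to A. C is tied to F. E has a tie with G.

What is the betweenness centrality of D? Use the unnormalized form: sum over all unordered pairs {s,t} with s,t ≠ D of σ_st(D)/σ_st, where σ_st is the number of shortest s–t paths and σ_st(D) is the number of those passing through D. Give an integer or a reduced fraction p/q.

9

Pairs whose geodesics pass through D — A–F: 1; A–C: 1; A–B: 1; F–E: 1; F–G: 1; C–E: 1; C–G: 1; E–B: 1; G–B: 1.
All other pairs contribute 0.
Summing the contributions gives betweenness(D) = 9.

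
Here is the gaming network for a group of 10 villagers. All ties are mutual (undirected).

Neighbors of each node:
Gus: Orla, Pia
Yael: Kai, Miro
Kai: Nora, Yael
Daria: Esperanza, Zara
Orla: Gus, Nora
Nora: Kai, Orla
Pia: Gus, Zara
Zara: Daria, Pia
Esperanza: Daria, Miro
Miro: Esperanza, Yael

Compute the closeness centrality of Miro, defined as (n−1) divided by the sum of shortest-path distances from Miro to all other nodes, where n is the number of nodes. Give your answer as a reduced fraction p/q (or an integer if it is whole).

9/25

Distances from Miro: Daria:2, Esperanza:1, Gus:5, Kai:2, Nora:3, Orla:4, Pia:4, Yael:1, Zara:3. Sum = 25.
n = 10, so closeness = 9/25.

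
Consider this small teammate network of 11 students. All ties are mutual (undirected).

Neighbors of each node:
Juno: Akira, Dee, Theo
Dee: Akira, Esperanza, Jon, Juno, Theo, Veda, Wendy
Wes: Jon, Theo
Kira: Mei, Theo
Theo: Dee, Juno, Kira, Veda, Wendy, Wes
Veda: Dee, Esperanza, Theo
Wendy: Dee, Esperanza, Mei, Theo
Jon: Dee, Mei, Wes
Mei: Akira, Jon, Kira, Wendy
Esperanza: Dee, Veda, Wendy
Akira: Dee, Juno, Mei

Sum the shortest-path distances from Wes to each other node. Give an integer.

Distances from Wes: Akira:3, Dee:2, Esperanza:3, Jon:1, Juno:2, Kira:2, Mei:2, Theo:1, Veda:2, Wendy:2.
Sum = 3 + 2 + 3 + 1 + 2 + 2 + 2 + 1 + 2 + 2 = 20.

20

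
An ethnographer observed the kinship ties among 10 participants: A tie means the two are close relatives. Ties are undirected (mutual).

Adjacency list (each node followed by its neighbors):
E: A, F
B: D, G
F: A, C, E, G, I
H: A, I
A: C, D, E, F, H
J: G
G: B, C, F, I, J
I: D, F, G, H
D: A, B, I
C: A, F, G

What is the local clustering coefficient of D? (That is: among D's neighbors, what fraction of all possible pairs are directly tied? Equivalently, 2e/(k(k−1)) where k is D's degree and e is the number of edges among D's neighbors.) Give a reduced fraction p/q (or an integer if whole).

D's neighbors: A, B, and I (k = 3).
Possible neighbor pairs: C(3,2) = 3. Edges among them: none → e = 0.
Clustering(D) = 0/3 = 0.

0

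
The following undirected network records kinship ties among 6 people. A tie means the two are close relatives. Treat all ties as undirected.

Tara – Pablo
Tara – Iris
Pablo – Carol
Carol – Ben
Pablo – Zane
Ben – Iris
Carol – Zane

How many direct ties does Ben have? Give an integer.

2

Ben is directly tied to Carol and Iris. That is 2 neighbors, so the degree of Ben is 2.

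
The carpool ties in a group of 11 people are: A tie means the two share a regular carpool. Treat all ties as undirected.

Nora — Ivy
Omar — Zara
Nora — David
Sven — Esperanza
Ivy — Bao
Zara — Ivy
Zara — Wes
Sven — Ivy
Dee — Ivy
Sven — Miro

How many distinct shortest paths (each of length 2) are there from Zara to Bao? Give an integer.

1

The shortest distance is 2, and the only length-2 path is Zara–Ivy–Bao. So there is exactly 1 shortest path.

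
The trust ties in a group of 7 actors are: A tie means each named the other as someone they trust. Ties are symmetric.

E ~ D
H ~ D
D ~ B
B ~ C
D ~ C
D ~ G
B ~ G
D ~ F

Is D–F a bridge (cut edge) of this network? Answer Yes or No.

Without the D–F edge there is no alternate route between D and F, so the network disconnects. It is a bridge.

Yes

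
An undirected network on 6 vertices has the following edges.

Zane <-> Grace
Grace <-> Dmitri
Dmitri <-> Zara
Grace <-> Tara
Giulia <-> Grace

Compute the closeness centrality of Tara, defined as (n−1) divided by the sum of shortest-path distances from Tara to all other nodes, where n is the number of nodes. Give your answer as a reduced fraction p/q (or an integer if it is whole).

Distances from Tara: Dmitri:2, Giulia:2, Grace:1, Zane:2, Zara:3. Sum = 10.
n = 6, so closeness = 5/10 = 1/2.

1/2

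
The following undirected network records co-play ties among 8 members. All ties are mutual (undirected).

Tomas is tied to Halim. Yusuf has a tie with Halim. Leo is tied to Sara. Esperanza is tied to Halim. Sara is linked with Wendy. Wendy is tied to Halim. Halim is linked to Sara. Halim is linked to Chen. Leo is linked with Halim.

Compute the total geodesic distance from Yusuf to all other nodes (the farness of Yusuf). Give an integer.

13

Distances from Yusuf: Chen:2, Esperanza:2, Halim:1, Leo:2, Sara:2, Tomas:2, Wendy:2.
Sum = 2 + 2 + 1 + 2 + 2 + 2 + 2 = 13.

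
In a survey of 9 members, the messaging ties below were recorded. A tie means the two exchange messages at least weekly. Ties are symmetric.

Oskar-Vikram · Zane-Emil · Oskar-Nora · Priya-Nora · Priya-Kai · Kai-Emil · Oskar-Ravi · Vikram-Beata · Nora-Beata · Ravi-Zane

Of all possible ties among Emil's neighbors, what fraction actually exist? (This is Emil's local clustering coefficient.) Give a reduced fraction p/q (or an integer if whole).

0

Emil's neighbors: Kai and Zane (k = 2).
Possible neighbor pairs: C(2,2) = 1. Edges among them: none → e = 0.
Clustering(Emil) = 0/1.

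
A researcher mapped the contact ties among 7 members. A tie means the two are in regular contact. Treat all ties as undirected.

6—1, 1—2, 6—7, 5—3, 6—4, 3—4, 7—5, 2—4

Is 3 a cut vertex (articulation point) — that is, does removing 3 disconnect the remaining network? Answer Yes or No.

Even without 3, every remaining node can still reach every other (the residual graph is connected), so 3 is not a cut vertex.

No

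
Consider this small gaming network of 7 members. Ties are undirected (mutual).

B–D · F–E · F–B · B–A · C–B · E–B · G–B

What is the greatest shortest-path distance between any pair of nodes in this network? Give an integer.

Eccentricity of each node (its greatest distance to any other): A:2, B:1, C:2, D:2, E:2, F:2, G:2.
The maximum eccentricity is 2, realized for instance by the pair E–D via E – B – D. So the diameter is 2.

2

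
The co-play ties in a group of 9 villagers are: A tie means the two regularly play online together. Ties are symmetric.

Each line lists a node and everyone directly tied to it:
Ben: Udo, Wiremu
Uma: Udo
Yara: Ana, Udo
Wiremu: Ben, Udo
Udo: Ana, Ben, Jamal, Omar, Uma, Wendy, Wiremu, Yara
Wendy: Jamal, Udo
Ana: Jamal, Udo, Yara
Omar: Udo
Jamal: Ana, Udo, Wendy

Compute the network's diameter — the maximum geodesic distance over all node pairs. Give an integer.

Eccentricity of each node (its greatest distance to any other): Ana:2, Ben:2, Jamal:2, Omar:2, Udo:1, Uma:2, Wendy:2, Wiremu:2, Yara:2.
The maximum eccentricity is 2, realized for instance by the pair Omar–Wiremu via Omar – Udo – Wiremu. So the diameter is 2.

2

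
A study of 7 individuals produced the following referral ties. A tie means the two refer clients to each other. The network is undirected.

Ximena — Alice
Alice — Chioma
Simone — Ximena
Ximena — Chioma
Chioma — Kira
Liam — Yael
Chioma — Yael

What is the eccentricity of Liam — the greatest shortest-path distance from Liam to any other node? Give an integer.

4

Distances from Liam: Alice:3, Chioma:2, Kira:3, Simone:4, Ximena:3, Yael:1.
The largest is 4 (to Simone), so the eccentricity of Liam is 4.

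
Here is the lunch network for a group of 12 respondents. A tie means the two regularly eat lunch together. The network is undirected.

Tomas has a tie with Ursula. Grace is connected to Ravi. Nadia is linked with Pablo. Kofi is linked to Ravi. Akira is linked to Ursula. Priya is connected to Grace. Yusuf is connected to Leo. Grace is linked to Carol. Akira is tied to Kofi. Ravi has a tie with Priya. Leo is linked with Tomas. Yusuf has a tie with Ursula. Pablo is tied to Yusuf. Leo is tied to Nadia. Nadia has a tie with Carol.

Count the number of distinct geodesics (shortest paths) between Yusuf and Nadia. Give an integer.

2

The shortest distance is 2. The length-2 paths are: Yusuf–Pablo–Nadia; Yusuf–Leo–Nadia.
That gives 2 distinct shortest paths.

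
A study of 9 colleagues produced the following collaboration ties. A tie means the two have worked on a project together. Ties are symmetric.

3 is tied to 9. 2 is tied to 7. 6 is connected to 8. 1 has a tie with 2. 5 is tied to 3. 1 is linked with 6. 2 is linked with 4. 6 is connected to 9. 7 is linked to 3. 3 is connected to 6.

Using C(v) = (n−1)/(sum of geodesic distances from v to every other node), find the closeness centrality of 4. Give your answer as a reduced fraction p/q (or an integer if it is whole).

8/23

Distances from 4: 1:2, 2:1, 3:3, 5:4, 6:3, 7:2, 8:4, 9:4. Sum = 23.
n = 9, so closeness = 8/23.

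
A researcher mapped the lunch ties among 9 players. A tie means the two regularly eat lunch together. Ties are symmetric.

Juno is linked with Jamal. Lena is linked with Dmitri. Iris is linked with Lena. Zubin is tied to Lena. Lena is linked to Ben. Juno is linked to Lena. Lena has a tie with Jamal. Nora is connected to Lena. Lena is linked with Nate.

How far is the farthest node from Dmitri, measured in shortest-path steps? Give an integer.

Distances from Dmitri: Ben:2, Iris:2, Jamal:2, Juno:2, Lena:1, Nate:2, Nora:2, Zubin:2.
The largest is 2 (to Nora, Juno, Zubin, Iris, Nate, Ben, and Jamal), so the eccentricity of Dmitri is 2.

2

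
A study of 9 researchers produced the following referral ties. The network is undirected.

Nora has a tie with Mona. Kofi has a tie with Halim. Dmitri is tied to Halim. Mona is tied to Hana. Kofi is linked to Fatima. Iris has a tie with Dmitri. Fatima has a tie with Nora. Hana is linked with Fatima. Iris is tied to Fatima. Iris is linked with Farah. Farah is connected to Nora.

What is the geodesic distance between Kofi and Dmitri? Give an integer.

One shortest route is Kofi – Halim – Dmitri, which uses 2 edges, and Kofi and Dmitri are not directly tied, so nothing shorter exists. So d(Kofi,Dmitri) = 2.

2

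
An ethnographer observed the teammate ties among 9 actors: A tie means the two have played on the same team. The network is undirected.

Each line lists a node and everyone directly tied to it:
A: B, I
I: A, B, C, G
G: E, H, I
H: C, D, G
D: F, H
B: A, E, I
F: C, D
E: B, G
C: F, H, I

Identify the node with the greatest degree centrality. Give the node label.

I

Degrees — A:2, B:3, C:3, D:2, E:2, F:2, G:3, H:3, I:4.
The maximum is 4, attained only by I.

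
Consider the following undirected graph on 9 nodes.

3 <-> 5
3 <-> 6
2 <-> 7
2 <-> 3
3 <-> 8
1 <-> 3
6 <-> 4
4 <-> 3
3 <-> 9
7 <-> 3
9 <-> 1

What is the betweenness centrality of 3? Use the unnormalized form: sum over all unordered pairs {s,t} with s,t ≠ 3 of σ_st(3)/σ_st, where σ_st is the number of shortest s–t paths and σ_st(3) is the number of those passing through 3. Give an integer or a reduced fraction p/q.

25

Pairs whose geodesics pass through 3 — 4–1: 1; 4–2: 1; 4–9: 1; 4–5: 1; 4–7: 1; 4–8: 1; 1–2: 1; 1–5: 1; 1–7: 1; 1–6: 1; 1–8: 1; 2–9: 1; 2–5: 1; 2–6: 1 … (+11 more pairs).
All other pairs contribute 0.
Summing the contributions gives betweenness(3) = 25.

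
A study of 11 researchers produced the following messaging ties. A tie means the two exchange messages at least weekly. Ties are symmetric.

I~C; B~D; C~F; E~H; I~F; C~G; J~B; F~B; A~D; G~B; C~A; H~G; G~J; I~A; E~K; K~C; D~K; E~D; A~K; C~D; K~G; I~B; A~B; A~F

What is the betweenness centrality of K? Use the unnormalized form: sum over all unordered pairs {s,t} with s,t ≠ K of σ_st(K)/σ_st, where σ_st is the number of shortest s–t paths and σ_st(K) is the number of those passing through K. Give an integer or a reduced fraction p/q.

Pairs whose geodesics pass through K — A–E: 1/2; A–G: 1/3; A–H: 2/5; J–E: 1/3; F–E: 2/5; E–G: 1/2; E–I: 2/5; E–C: 1/2; G–D: 1/3.
All other pairs contribute 0.
Summing the contributions gives betweenness(K) = 37/10.

37/10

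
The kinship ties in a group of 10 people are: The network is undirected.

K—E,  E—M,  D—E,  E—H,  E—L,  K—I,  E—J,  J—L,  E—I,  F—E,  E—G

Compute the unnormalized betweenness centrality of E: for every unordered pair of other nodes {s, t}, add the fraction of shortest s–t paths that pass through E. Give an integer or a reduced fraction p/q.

Pairs whose geodesics pass through E — D–M: 1; D–F: 1; D–I: 1; D–L: 1; D–K: 1; D–H: 1; D–J: 1; D–G: 1; M–F: 1; M–I: 1; M–L: 1; M–K: 1; M–H: 1; M–J: 1 … (+20 more pairs).
All other pairs contribute 0.
Summing the contributions gives betweenness(E) = 34.

34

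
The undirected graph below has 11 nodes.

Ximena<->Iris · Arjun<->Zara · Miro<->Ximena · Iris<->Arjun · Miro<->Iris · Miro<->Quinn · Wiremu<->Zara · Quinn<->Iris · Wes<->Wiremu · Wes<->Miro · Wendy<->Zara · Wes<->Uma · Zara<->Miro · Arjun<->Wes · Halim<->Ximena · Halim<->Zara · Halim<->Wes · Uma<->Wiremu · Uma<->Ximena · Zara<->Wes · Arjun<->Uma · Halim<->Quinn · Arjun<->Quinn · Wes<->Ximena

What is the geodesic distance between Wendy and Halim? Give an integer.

2

One shortest route is Wendy – Zara – Halim, which uses 2 edges, and Wendy and Halim are not directly tied, so nothing shorter exists. So d(Wendy,Halim) = 2.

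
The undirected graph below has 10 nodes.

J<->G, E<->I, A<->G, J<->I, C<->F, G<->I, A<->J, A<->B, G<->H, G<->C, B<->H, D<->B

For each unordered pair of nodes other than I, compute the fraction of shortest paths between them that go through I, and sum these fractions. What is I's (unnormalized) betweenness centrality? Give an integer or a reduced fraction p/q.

8

Pairs whose geodesics pass through I — E–F: 1; E–D: 3/3; E–A: 2/2; E–H: 1; E–B: 3/3; E–C: 1; E–G: 1; E–J: 1.
All other pairs contribute 0.
Summing the contributions gives betweenness(I) = 8.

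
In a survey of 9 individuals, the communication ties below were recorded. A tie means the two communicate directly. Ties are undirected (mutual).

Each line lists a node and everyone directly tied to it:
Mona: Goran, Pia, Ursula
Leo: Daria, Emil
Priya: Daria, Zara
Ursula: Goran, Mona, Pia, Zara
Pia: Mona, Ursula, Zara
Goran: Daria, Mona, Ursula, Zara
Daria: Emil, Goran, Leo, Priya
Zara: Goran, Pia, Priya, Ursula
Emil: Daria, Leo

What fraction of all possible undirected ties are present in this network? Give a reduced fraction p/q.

There are 14 edges and 9 nodes, so the maximum possible is C(9,2) = 36.
Density = 14/36 = 7/18.

7/18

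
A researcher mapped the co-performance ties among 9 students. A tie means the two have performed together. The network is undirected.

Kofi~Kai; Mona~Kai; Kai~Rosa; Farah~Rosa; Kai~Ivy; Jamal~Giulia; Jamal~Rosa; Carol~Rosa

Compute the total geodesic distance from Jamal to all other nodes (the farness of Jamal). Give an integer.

17

Distances from Jamal: Carol:2, Farah:2, Giulia:1, Ivy:3, Kai:2, Kofi:3, Mona:3, Rosa:1.
Sum = 2 + 2 + 1 + 3 + 2 + 3 + 3 + 1 = 17.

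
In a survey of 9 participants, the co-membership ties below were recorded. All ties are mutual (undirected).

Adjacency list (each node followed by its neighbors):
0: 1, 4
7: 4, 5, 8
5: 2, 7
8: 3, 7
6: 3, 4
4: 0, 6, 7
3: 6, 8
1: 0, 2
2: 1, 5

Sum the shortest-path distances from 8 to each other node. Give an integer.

18

Distances from 8: 0:3, 1:4, 2:3, 3:1, 4:2, 5:2, 6:2, 7:1.
Sum = 3 + 4 + 3 + 1 + 2 + 2 + 2 + 1 = 18.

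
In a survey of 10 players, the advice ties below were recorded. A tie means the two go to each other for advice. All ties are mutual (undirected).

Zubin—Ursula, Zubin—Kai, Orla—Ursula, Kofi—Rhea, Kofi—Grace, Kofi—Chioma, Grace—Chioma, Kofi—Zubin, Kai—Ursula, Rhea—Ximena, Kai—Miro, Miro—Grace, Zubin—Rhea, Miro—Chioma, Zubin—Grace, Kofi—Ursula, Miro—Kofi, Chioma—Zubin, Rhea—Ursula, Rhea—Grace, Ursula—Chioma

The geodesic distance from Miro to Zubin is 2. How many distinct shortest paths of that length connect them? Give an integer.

4

The shortest distance is 2. The length-2 paths are: Miro–Kofi–Zubin; Miro–Grace–Zubin; Miro–Kai–Zubin; Miro–Chioma–Zubin.
That gives 4 distinct shortest paths.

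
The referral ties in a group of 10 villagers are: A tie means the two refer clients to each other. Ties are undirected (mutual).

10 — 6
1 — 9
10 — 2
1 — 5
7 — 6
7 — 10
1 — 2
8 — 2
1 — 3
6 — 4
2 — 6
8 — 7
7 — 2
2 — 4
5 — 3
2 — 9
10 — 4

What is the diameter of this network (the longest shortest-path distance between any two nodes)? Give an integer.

Eccentricity of each node (its greatest distance to any other): 1:2, 2:2, 3:3, 4:3, 5:3, 6:3, 7:3, 8:3, 9:2, 10:3.
The maximum eccentricity is 3, realized for instance by the pair 3–4 via 3 – 1 – 2 – 4. So the diameter is 3.

3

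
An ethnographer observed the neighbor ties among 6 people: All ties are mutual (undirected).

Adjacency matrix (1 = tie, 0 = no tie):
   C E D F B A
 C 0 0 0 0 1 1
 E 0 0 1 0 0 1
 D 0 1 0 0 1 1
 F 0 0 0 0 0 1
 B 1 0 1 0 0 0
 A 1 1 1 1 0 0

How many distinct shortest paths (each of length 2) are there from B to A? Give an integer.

The shortest distance is 2. The length-2 paths are: B–C–A; B–D–A.
That gives 2 distinct shortest paths.

2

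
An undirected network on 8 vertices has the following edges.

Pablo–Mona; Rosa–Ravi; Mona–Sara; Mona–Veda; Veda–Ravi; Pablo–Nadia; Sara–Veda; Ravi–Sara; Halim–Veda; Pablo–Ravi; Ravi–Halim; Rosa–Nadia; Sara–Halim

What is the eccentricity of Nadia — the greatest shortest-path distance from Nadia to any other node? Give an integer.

Distances from Nadia: Halim:3, Mona:2, Pablo:1, Ravi:2, Rosa:1, Sara:3, Veda:3.
The largest is 3 (to Halim, Sara, and Veda), so the eccentricity of Nadia is 3.

3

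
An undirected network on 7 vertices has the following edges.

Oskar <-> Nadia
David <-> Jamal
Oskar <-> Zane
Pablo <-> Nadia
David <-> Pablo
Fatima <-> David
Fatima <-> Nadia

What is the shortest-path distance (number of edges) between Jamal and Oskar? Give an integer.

One shortest route is Jamal – David – Pablo – Nadia – Oskar, which uses 4 edges, and at distance 3 from Jamal we only reach {Nadia}, which does not include Oskar. So d(Jamal,Oskar) = 4.

4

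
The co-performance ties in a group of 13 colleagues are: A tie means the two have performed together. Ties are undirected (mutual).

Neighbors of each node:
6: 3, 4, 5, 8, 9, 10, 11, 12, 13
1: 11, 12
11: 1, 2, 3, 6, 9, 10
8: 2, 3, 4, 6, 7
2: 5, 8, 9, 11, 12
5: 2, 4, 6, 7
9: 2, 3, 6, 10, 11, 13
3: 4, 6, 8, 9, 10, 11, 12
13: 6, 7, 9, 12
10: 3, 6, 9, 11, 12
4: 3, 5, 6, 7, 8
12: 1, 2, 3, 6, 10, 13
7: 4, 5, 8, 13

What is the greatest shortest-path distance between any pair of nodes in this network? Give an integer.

Eccentricity of each node (its greatest distance to any other): 1:3, 2:2, 3:2, 4:3, 5:3, 6:2, 7:3, 8:3, 9:2, 10:3, 11:3, 12:2, 13:2.
The maximum eccentricity is 3, realized for instance by the pair 4–1 via 4 – 6 – 12 – 1. So the diameter is 3.

3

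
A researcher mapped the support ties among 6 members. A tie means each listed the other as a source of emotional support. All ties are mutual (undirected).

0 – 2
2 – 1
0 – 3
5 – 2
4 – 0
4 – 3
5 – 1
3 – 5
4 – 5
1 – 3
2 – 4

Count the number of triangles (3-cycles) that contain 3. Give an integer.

3

3's neighbors: 0, 1, 4, and 5.
Neighbor pairs that are themselves tied: 3–0–4; 3–1–5; 3–4–5. Each forms one triangle with 3, for 3 in total.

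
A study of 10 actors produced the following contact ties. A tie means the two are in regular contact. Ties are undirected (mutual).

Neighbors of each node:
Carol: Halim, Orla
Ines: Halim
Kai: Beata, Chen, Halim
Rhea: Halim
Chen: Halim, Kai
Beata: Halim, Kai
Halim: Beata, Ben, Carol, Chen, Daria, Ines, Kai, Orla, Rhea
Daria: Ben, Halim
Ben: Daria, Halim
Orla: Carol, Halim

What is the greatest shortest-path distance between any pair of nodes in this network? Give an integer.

Eccentricity of each node (its greatest distance to any other): Beata:2, Ben:2, Carol:2, Chen:2, Daria:2, Halim:1, Ines:2, Kai:2, Orla:2, Rhea:2.
The maximum eccentricity is 2, realized for instance by the pair Orla–Daria via Orla – Halim – Daria. So the diameter is 2.

2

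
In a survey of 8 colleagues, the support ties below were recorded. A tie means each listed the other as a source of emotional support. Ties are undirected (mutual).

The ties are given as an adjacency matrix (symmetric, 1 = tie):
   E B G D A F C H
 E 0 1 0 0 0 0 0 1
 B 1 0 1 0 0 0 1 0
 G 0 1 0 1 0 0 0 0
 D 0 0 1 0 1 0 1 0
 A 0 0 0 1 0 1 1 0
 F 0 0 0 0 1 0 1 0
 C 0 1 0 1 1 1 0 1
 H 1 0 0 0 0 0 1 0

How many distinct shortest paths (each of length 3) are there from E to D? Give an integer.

3

The shortest distance is 3. The length-3 paths are: E–B–G–D; E–B–C–D; E–H–C–D.
That gives 3 distinct shortest paths.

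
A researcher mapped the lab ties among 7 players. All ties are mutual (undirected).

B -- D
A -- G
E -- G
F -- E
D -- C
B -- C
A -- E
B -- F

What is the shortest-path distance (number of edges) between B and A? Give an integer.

One shortest route is B – F – E – A, which uses 3 edges, and at distance 2 from B we only reach {E}, which does not include A. So d(B,A) = 3.

3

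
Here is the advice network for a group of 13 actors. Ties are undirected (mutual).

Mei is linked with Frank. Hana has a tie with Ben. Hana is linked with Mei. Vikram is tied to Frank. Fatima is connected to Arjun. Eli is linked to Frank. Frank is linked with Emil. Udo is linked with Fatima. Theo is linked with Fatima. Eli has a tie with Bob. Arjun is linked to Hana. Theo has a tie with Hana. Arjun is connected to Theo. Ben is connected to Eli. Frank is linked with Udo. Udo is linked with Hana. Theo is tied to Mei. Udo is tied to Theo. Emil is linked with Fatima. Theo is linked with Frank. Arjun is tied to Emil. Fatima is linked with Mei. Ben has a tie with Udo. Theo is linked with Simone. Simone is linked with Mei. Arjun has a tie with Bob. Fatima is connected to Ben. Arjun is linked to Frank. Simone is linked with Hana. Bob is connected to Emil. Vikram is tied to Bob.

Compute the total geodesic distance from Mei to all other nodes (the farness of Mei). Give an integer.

20

Distances from Mei: Arjun:2, Ben:2, Bob:3, Eli:2, Emil:2, Fatima:1, Frank:1, Hana:1, Simone:1, Theo:1, Udo:2, Vikram:2.
Sum = 2 + 2 + 3 + 2 + 2 + 1 + 1 + 1 + 1 + 1 + 2 + 2 = 20.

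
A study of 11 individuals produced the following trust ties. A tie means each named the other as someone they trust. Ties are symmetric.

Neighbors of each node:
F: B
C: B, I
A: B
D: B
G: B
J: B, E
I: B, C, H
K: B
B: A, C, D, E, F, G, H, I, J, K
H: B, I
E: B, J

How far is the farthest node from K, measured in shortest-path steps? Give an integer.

2

Distances from K: A:2, B:1, C:2, D:2, E:2, F:2, G:2, H:2, I:2, J:2.
The largest is 2 (to C, G, D, F, J, H, I, E, and A), so the eccentricity of K is 2.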